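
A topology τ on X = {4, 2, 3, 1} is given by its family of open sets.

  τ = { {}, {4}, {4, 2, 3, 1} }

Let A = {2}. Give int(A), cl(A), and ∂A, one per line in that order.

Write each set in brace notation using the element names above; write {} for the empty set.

int(A) = {}
cl(A)  = {2, 3, 1}
∂A     = {2, 3, 1}

opens ⊆ A: {}; union → int = {}
complement {4, 3, 1}; its interior {4}; cl(A) = X∖{4} = {2, 3, 1}
boundary = {2, 3, 1} ∖ {} = {2, 3, 1}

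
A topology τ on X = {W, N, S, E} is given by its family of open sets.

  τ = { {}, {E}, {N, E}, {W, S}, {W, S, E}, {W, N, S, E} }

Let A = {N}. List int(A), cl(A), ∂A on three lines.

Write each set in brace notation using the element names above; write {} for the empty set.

open subsets of A: {}; so int(A) = {}
closure: X∖int(X∖A) = X∖{W, S, E} = {N}
∂A = {N} minus {} = {N}

int(A) = {}
cl(A)  = {N}
∂A     = {N}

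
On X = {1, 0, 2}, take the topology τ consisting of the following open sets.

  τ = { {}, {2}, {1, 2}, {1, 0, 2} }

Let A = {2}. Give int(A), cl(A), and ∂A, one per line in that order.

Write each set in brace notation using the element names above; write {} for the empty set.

open subsets of A: {}, {2}; so int(A) = {2}
closure: X∖int(X∖A) = X∖{} = {1, 0, 2}
∂A = {1, 0, 2} minus {2} = {1, 0}

int(A) = {2}
cl(A)  = {1, 0, 2}
∂A     = {1, 0}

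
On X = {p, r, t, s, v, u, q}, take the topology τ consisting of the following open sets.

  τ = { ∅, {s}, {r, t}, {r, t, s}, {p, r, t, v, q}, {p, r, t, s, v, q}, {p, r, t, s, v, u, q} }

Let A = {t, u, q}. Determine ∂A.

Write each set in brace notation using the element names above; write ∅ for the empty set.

{p, r, t, v, u, q}

interior: largest open inside A is ∅ (from ∅)
cl via duality: int({p, r, s, v}) = {s}, so X∖{s} = {p, r, t, v, u, q}
cl∖int = {p, r, t, v, u, q}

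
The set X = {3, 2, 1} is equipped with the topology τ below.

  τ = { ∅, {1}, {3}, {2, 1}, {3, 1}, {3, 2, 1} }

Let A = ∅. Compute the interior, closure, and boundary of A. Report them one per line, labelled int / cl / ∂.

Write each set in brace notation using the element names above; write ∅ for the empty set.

interior: largest open inside A is ∅ (from ∅)
cl via duality: int({3, 2, 1}) = {3, 2, 1}, so X∖{3, 2, 1} = ∅
cl∖int = ∅

int(A) = ∅
cl(A)  = ∅
∂A     = ∅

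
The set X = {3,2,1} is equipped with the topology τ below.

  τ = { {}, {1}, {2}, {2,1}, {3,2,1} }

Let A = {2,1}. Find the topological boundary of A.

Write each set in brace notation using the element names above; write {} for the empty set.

{3}

U open, U⊆A: {}, {2}, {1}, {2,1}. int(A) = ⋃ = {2,1}
X∖A={3}, int(X∖A)={}, hence cl(A)={3,2,1}
∂A: remove int from cl → {3}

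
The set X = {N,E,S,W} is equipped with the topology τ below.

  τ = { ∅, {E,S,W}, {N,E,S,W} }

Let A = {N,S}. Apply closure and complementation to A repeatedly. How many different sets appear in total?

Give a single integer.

complement {E,W}; its interior ∅; cl(A) = X∖∅ = {N,E,S,W}
With k = closure, c = complement:
  1. A     = {N,S}
  2. kA    = {N,E,S,W}
  3. cA    = {E,W}
  4. ckA   = ∅
k, c of each give nothing new

4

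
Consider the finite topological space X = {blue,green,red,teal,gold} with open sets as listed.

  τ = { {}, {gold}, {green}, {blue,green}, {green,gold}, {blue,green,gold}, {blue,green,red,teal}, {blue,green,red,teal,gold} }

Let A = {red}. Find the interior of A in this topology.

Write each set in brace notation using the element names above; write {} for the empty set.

{}

U open, U⊆A: {}. int(A) = ⋃ = {}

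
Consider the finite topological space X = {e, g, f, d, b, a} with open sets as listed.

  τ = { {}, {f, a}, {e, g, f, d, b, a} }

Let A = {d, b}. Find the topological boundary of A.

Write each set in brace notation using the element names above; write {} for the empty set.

opens ⊆ A: {}; union → int = {}
complement {e, g, f, a}; its interior {f, a}; cl(A) = X∖{f, a} = {e, g, d, b}
boundary = {e, g, d, b} ∖ {} = {e, g, d, b}

{e, g, d, b}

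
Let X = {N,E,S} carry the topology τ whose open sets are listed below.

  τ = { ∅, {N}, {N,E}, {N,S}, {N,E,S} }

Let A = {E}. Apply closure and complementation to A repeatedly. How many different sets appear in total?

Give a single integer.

complement {N,S}; its interior {N,S}; cl(A) = X∖{N,S} = {E}
With k = closure, c = complement:
  1. A     = {E}
  2. cA    = {N,S}
  3. kcA   = {N,E,S}
  4. ckcA  = ∅
k, c of each give nothing new

4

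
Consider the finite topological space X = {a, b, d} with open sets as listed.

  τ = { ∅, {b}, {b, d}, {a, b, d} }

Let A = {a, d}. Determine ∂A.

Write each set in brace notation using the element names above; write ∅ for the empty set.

{a, d}

opens ⊆ A: ∅; union → int = ∅
complement {b}; its interior {b}; cl(A) = X∖{b} = {a, d}
boundary = {a, d} ∖ ∅ = {a, d}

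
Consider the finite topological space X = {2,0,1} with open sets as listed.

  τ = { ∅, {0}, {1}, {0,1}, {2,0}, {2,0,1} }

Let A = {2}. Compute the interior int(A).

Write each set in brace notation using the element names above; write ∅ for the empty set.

interior: largest open inside A is ∅ (from ∅)

∅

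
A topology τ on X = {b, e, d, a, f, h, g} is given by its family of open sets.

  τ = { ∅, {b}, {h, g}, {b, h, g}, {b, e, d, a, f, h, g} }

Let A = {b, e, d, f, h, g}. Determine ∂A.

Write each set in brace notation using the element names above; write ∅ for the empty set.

{e, d, a, f}

U open, U⊆A: ∅, {b}, {h, g}, {b, h, g}. int(A) = ⋃ = {b, h, g}
X∖A={a}, int(X∖A)=∅, hence cl(A)={b, e, d, a, f, h, g}
∂A: remove int from cl → {e, d, a, f}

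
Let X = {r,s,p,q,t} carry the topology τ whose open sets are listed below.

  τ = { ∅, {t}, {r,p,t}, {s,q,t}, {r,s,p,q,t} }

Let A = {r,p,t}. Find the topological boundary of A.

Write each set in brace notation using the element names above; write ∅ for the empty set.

opens ⊆ A: ∅, {t}, {r,p,t}; union → int = {r,p,t}
complement {s,q}; its interior ∅; cl(A) = X∖∅ = {r,s,p,q,t}
boundary = {r,s,p,q,t} ∖ {r,p,t} = {s,q}

{s,q}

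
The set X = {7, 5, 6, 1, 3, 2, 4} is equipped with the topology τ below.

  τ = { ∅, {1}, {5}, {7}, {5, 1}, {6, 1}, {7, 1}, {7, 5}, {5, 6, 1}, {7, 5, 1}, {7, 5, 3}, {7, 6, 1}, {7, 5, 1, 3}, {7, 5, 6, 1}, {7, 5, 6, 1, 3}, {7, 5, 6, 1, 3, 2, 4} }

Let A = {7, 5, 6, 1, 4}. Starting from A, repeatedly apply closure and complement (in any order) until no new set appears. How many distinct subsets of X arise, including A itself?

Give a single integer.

cl via duality: int({3, 2}) = ∅, so X∖∅ = {7, 5, 6, 1, 3, 2, 4}
Write k for closure, c for complement:
  1. A     = {7, 5, 6, 1, 4}
  2. kA    = {7, 5, 6, 1, 3, 2, 4}
  3. cA    = {3, 2}
  4. ckA   = ∅
  5. kcA   = {3, 2, 4}
  6. ckcA  = {7, 5, 6, 1}
applying k or c yields no new set

6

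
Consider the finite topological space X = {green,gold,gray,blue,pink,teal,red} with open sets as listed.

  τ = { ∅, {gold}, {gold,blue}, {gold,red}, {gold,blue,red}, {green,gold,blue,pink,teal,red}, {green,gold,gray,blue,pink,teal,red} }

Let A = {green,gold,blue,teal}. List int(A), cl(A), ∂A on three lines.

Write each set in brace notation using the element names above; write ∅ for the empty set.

int(A) = {gold,blue}
cl(A)  = {green,gold,gray,blue,pink,teal,red}
∂A     = {green,gray,pink,teal,red}

interior: largest open inside A is {gold,blue} (from ∅, {gold}, {gold,blue})
cl via duality: int({gray,pink,red}) = ∅, so X∖∅ = {green,gold,gray,blue,pink,teal,red}
cl∖int = {green,gray,pink,teal,red}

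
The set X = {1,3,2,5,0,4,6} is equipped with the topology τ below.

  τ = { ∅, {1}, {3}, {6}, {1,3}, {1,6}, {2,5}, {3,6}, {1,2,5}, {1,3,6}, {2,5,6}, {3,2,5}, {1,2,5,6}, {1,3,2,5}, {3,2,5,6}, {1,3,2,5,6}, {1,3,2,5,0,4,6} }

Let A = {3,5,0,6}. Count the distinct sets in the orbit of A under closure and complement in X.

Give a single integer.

X∖A={1,2,4}, int(X∖A)={1}, hence cl(A)={3,2,5,0,4,6}
Orbit (k=closure, c=complement):
  1. A     = {3,5,0,6}
  2. kA    = {3,2,5,0,4,6}
  3. cA    = {1,2,4}
  4. ckA   = {1}
  5. kcA   = {1,2,5,0,4}
  6. kckA  = {1,0,4}
  7. ckcA  = {3,6}
  8. ckckA = {3,2,5,6}
  9. kckcA = {3,0,4,6}
  10. ckckcA = {1,2,5}
(closed under both — stop)

10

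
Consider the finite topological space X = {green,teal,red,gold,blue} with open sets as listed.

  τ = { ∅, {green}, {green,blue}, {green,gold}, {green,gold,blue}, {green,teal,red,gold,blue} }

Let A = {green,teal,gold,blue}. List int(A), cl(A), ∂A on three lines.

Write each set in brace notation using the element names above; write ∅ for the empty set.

open subsets of A: ∅, {green}, {green,gold}, {green,blue}, {green,gold,blue}; so int(A) = {green,gold,blue}
closure: X∖int(X∖A) = X∖∅ = {green,teal,red,gold,blue}
∂A = {green,teal,red,gold,blue} minus {green,gold,blue} = {teal,red}

int(A) = {green,gold,blue}
cl(A)  = {green,teal,red,gold,blue}
∂A     = {teal,red}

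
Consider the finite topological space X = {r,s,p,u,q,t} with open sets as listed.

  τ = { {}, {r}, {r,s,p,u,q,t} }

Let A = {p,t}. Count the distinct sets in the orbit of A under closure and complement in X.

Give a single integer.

6

cl via duality: int({r,s,u,q}) = {r}, so X∖{r} = {s,p,u,q,t}
Write k for closure, c for complement:
  1. A     = {p,t}
  2. kA    = {s,p,u,q,t}
  3. cA    = {r,s,u,q}
  4. ckA   = {r}
  5. kcA   = {r,s,p,u,q,t}
  6. ckcA  = {}
applying k or c yields no new set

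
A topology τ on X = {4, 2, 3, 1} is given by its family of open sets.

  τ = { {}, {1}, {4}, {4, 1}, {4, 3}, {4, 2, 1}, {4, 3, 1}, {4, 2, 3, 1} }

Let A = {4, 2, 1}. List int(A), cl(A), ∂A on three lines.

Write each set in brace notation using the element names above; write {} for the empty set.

opens ⊆ A: {}, {4}, {1}, {4, 1}, {4, 2, 1}; union → int = {4, 2, 1}
complement {3}; its interior {}; cl(A) = X∖{} = {4, 2, 3, 1}
boundary = {4, 2, 3, 1} ∖ {4, 2, 1} = {3}

int(A) = {4, 2, 1}
cl(A)  = {4, 2, 3, 1}
∂A     = {3}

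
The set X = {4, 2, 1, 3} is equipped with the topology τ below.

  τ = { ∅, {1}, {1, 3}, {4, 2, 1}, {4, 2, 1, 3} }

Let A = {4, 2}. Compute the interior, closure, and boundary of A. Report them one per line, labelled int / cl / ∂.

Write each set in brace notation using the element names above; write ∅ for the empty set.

int(A) = ∅
cl(A)  = {4, 2}
∂A     = {4, 2}

U open, U⊆A: ∅. int(A) = ⋃ = ∅
X∖A={1, 3}, int(X∖A)={1, 3}, hence cl(A)={4, 2}
∂A: remove int from cl → {4, 2}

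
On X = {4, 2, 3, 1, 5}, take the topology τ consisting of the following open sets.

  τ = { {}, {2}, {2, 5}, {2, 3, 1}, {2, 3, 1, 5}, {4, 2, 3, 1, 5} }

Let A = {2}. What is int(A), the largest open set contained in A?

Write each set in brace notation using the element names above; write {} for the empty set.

{2}

interior: largest open inside A is {2} (from {}, {2})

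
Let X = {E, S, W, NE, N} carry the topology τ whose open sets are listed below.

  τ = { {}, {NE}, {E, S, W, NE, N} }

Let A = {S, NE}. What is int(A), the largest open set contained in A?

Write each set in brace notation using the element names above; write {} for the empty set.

opens ⊆ A: {}, {NE}; union → int = {NE}

{NE}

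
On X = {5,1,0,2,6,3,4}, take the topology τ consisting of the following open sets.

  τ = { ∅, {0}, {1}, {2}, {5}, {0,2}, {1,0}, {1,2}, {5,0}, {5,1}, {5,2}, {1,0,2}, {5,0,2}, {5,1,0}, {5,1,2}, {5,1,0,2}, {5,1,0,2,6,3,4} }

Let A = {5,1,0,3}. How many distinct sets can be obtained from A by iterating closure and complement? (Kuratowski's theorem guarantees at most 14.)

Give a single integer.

closure: X∖int(X∖A) = X∖{2} = {5,1,0,6,3,4}
Let k=closure and c=complement:
  1. A     = {5,1,0,3}
  2. kA    = {5,1,0,6,3,4}
  3. cA    = {2,6,4}
  4. ckA   = {2}
  5. kcA   = {2,6,3,4}
  6. ckcA  = {5,1,0}
— saturated at 6

6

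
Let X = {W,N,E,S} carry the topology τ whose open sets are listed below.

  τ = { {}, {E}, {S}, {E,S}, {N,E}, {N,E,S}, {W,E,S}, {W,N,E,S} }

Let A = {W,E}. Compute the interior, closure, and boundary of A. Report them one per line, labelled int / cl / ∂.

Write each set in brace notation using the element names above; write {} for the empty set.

open subsets of A: {}, {E}; so int(A) = {E}
closure: X∖int(X∖A) = X∖{S} = {W,N,E}
∂A = {W,N,E} minus {E} = {W,N}

int(A) = {E}
cl(A)  = {W,N,E}
∂A     = {W,N}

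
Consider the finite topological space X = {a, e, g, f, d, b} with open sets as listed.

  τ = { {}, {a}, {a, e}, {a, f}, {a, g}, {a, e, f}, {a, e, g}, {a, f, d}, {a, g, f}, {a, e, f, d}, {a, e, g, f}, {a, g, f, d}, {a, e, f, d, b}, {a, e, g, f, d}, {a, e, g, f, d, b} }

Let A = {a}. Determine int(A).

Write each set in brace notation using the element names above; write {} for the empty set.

{a}

interior: largest open inside A is {a} (from {}, {a})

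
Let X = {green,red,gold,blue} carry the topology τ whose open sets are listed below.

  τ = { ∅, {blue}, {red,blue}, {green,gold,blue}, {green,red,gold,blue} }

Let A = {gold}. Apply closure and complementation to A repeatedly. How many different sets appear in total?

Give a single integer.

closure: X∖int(X∖A) = X∖{red,blue} = {green,gold}
Let k=closure and c=complement:
  1. A     = {gold}
  2. kA    = {green,gold}
  3. cA    = {green,red,blue}
  4. ckA   = {red,blue}
  5. kcA   = {green,red,gold,blue}
  6. ckcA  = ∅
— saturated at 6

6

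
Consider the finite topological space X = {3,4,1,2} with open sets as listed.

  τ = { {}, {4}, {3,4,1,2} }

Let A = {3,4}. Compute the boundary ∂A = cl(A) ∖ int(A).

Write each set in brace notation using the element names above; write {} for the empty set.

{3,1,2}

interior: largest open inside A is {4} (from {}, {4})
cl via duality: int({1,2}) = {}, so X∖{} = {3,4,1,2}
cl∖int = {3,1,2}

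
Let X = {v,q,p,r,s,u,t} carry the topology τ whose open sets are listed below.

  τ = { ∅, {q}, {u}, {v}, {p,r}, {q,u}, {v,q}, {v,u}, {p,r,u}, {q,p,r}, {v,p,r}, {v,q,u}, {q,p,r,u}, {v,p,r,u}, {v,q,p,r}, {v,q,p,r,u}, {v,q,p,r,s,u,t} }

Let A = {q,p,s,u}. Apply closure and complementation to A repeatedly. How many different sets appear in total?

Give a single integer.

10

X∖A={v,r,t}, int(X∖A)={v}, hence cl(A)={q,p,r,s,u,t}
Orbit (k=closure, c=complement):
  1. A     = {q,p,s,u}
  2. kA    = {q,p,r,s,u,t}
  3. cA    = {v,r,t}
  4. ckA   = {v}
  5. kcA   = {v,p,r,s,t}
  6. kckA  = {v,s,t}
  7. ckcA  = {q,u}
  8. ckckA = {q,p,r,u}
  9. kckcA = {q,s,u,t}
  10. ckckcA = {v,p,r}
(closed under both — stop)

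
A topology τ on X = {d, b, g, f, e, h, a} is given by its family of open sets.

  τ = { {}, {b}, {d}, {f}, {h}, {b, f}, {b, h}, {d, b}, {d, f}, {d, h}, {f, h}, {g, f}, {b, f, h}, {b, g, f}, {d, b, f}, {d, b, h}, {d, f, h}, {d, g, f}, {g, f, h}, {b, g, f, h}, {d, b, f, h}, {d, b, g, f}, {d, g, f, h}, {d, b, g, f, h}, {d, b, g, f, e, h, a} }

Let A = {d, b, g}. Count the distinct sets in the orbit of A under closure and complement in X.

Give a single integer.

8

closure: X∖int(X∖A) = X∖{f, h} = {d, b, g, e, a}
Let k=closure and c=complement:
  1. A     = {d, b, g}
  2. kA    = {d, b, g, e, a}
  3. cA    = {f, e, h, a}
  4. ckA   = {f, h}
  5. kcA   = {g, f, e, h, a}
  6. ckcA  = {d, b}
  7. kckcA = {d, b, e, a}
  8. ckckcA = {g, f, h}
— saturated at 8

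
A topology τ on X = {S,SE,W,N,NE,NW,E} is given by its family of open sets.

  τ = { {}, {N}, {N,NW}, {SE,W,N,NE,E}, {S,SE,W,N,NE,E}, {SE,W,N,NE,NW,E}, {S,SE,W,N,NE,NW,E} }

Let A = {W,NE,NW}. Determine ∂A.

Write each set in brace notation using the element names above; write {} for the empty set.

{S,SE,W,NE,NW,E}

U open, U⊆A: {}. int(A) = ⋃ = {}
X∖A={S,SE,N,E}, int(X∖A)={N}, hence cl(A)={S,SE,W,NE,NW,E}
∂A: remove int from cl → {S,SE,W,NE,NW,E}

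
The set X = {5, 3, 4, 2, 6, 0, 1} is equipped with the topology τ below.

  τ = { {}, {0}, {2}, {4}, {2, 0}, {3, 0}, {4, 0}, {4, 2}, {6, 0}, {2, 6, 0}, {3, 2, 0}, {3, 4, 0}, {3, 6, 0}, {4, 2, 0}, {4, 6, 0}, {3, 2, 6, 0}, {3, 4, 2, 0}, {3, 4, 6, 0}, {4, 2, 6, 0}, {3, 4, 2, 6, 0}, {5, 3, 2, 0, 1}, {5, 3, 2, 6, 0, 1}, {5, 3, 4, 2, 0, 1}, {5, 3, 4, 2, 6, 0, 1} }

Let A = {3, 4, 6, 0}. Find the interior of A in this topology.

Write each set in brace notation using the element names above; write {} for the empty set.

open subsets of A: {}, {0}, {4}, {4, 0}, {3, 0}, {6, 0}, {4, 6, 0}, {3, 4, 0}, {3, 6, 0}, {3, 4, 6, 0}; so int(A) = {3, 4, 6, 0}

{3, 4, 6, 0}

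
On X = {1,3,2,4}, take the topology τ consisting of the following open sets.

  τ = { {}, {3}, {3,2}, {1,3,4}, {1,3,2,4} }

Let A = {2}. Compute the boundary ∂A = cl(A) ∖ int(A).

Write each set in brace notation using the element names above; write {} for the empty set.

{2}

U open, U⊆A: {}. int(A) = ⋃ = {}
X∖A={1,3,4}, int(X∖A)={1,3,4}, hence cl(A)={2}
∂A: remove int from cl → {2}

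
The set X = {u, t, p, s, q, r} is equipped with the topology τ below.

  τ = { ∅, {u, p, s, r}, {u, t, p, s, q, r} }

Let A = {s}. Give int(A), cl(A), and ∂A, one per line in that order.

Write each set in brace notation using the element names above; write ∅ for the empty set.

opens ⊆ A: ∅; union → int = ∅
complement {u, t, p, q, r}; its interior ∅; cl(A) = X∖∅ = {u, t, p, s, q, r}
boundary = {u, t, p, s, q, r} ∖ ∅ = {u, t, p, s, q, r}

int(A) = ∅
cl(A)  = {u, t, p, s, q, r}
∂A     = {u, t, p, s, q, r}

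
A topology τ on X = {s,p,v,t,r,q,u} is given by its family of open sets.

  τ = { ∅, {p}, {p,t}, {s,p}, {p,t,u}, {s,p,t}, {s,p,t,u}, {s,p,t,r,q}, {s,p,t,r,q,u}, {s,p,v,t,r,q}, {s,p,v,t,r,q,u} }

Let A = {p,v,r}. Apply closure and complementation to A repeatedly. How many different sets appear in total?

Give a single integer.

X∖A={s,t,q,u}, int(X∖A)=∅, hence cl(A)={s,p,v,t,r,q,u}
Orbit (k=closure, c=complement):
  1. A     = {p,v,r}
  2. kA    = {s,p,v,t,r,q,u}
  3. cA    = {s,t,q,u}
  4. ckA   = ∅
  5. kcA   = {s,v,t,r,q,u}
  6. ckcA  = {p}
(closed under both — stop)

6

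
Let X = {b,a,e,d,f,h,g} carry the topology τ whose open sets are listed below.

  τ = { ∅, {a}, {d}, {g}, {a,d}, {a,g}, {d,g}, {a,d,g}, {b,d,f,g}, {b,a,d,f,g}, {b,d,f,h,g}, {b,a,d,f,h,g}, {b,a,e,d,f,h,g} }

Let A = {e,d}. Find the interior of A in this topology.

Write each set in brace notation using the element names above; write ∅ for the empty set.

{d}

U open, U⊆A: ∅, {d}. int(A) = ⋃ = {d}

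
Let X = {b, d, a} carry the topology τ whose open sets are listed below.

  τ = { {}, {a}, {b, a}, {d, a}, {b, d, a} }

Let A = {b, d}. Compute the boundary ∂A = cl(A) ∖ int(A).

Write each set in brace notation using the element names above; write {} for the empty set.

opens ⊆ A: {}; union → int = {}
complement {a}; its interior {a}; cl(A) = X∖{a} = {b, d}
boundary = {b, d} ∖ {} = {b, d}

{b, d}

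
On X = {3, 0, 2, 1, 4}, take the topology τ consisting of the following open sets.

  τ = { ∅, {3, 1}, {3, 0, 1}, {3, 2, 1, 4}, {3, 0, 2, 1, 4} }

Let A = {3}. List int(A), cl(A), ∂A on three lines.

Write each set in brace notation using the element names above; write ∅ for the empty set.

int(A) = ∅
cl(A)  = {3, 0, 2, 1, 4}
∂A     = {3, 0, 2, 1, 4}

U open, U⊆A: ∅. int(A) = ⋃ = ∅
X∖A={0, 2, 1, 4}, int(X∖A)=∅, hence cl(A)={3, 0, 2, 1, 4}
∂A: remove int from cl → {3, 0, 2, 1, 4}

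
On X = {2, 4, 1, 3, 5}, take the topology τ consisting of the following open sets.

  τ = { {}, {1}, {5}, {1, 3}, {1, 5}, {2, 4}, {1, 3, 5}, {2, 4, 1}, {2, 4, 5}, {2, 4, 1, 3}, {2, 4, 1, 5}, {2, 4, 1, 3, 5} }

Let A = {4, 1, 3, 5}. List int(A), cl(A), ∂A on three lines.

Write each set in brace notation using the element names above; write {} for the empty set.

int(A) = {1, 3, 5}
cl(A)  = {2, 4, 1, 3, 5}
∂A     = {2, 4}

open subsets of A: {}, {5}, {1}, {1, 5}, {1, 3}, {1, 3, 5}; so int(A) = {1, 3, 5}
closure: X∖int(X∖A) = X∖{} = {2, 4, 1, 3, 5}
∂A = {2, 4, 1, 3, 5} minus {1, 3, 5} = {2, 4}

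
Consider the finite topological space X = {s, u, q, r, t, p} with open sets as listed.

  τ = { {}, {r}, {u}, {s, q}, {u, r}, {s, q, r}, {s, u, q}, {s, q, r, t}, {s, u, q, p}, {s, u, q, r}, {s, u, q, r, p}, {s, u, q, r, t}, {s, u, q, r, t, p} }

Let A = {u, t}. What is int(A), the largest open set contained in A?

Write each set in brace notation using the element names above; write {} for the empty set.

interior: largest open inside A is {u} (from {}, {u})

{u}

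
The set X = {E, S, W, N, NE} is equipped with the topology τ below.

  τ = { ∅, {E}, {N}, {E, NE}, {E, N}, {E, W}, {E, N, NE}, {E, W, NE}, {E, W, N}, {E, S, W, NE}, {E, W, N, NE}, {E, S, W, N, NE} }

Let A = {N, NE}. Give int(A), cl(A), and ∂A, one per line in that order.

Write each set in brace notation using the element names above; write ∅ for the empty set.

int(A) = {N}
cl(A)  = {S, N, NE}
∂A     = {S, NE}

U open, U⊆A: ∅, {N}. int(A) = ⋃ = {N}
X∖A={E, S, W}, int(X∖A)={E, W}, hence cl(A)={S, N, NE}
∂A: remove int from cl → {S, NE}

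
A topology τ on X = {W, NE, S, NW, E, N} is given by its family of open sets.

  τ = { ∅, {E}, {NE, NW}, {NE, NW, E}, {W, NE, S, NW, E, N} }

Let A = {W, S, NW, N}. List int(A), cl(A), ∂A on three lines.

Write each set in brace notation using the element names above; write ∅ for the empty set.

U open, U⊆A: ∅. int(A) = ⋃ = ∅
X∖A={NE, E}, int(X∖A)={E}, hence cl(A)={W, NE, S, NW, N}
∂A: remove int from cl → {W, NE, S, NW, N}

int(A) = ∅
cl(A)  = {W, NE, S, NW, N}
∂A     = {W, NE, S, NW, N}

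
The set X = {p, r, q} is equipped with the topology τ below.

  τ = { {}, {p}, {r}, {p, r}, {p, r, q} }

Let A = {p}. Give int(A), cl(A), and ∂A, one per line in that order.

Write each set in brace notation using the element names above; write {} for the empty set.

int(A) = {p}
cl(A)  = {p, q}
∂A     = {q}

interior: largest open inside A is {p} (from {}, {p})
cl via duality: int({r, q}) = {r}, so X∖{r} = {p, q}
cl∖int = {q}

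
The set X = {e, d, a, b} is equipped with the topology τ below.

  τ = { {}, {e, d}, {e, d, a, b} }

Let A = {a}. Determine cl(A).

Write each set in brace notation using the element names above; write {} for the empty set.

{a, b}

closure: X∖int(X∖A) = X∖{e, d} = {a, b}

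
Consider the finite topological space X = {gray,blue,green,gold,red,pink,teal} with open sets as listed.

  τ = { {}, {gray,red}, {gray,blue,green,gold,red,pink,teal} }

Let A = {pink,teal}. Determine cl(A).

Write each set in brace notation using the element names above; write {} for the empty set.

{blue,green,gold,pink,teal}

closure: X∖int(X∖A) = X∖{gray,red} = {blue,green,gold,pink,teal}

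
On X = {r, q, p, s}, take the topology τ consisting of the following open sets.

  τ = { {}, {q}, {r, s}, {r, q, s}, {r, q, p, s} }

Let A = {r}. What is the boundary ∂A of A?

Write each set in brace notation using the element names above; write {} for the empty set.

opens ⊆ A: {}; union → int = {}
complement {q, p, s}; its interior {q}; cl(A) = X∖{q} = {r, p, s}
boundary = {r, p, s} ∖ {} = {r, p, s}

{r, p, s}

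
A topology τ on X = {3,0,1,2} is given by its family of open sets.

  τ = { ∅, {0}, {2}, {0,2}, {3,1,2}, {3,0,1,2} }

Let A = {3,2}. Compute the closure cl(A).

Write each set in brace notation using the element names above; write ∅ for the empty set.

X∖A={0,1}, int(X∖A)={0}, hence cl(A)={3,1,2}

{3,1,2}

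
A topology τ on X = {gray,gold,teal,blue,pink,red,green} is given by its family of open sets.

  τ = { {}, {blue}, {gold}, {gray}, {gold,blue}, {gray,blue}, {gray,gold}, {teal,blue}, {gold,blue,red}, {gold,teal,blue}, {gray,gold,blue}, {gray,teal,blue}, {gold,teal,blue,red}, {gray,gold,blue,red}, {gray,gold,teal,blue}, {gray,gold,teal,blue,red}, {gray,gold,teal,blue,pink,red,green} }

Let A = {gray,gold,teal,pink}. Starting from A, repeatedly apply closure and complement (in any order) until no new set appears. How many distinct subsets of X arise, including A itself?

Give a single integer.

complement {blue,red,green}; its interior {blue}; cl(A) = X∖{blue} = {gray,gold,teal,pink,red,green}
With k = closure, c = complement:
  1. A     = {gray,gold,teal,pink}
  2. kA    = {gray,gold,teal,pink,red,green}
  3. cA    = {blue,red,green}
  4. ckA   = {blue}
  5. kcA   = {teal,blue,pink,red,green}
  6. ckcA  = {gray,gold}
  7. kckcA = {gray,gold,pink,red,green}
  8. ckckcA = {teal,blue}
k, c of each give nothing new

8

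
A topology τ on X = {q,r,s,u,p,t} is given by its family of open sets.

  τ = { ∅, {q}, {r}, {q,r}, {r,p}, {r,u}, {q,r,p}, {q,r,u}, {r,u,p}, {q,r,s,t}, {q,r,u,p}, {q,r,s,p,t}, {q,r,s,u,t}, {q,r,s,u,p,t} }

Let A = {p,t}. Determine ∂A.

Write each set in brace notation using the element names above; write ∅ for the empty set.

{s,p,t}

U open, U⊆A: ∅. int(A) = ⋃ = ∅
X∖A={q,r,s,u}, int(X∖A)={q,r,u}, hence cl(A)={s,p,t}
∂A: remove int from cl → {s,p,t}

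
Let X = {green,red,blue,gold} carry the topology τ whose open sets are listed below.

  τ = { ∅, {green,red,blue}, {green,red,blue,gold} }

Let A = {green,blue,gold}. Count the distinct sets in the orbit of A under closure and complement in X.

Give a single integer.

4

closure: X∖int(X∖A) = X∖∅ = {green,red,blue,gold}
Let k=closure and c=complement:
  1. A     = {green,blue,gold}
  2. kA    = {green,red,blue,gold}
  3. cA    = {red}
  4. ckA   = ∅
— saturated at 4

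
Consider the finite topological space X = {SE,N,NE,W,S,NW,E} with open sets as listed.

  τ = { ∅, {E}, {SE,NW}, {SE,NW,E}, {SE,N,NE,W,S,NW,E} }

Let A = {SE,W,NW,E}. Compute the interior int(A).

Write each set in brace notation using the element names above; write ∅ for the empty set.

{SE,NW,E}

opens ⊆ A: ∅, {E}, {SE,NW}, {SE,NW,E}; union → int = {SE,NW,E}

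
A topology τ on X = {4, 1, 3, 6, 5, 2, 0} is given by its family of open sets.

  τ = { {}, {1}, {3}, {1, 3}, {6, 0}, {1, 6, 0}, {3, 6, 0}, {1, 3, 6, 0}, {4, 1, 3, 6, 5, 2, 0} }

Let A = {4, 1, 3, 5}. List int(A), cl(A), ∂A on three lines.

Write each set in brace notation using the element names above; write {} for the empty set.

U open, U⊆A: {}, {3}, {1}, {1, 3}. int(A) = ⋃ = {1, 3}
X∖A={6, 2, 0}, int(X∖A)={6, 0}, hence cl(A)={4, 1, 3, 5, 2}
∂A: remove int from cl → {4, 5, 2}

int(A) = {1, 3}
cl(A)  = {4, 1, 3, 5, 2}
∂A     = {4, 5, 2}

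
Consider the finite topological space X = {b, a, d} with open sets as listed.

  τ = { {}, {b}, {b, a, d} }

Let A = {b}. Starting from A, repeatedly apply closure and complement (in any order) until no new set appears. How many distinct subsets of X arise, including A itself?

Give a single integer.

4

complement {a, d}; its interior {}; cl(A) = X∖{} = {b, a, d}
With k = closure, c = complement:
  1. A     = {b}
  2. kA    = {b, a, d}
  3. cA    = {a, d}
  4. ckA   = {}
k, c of each give nothing new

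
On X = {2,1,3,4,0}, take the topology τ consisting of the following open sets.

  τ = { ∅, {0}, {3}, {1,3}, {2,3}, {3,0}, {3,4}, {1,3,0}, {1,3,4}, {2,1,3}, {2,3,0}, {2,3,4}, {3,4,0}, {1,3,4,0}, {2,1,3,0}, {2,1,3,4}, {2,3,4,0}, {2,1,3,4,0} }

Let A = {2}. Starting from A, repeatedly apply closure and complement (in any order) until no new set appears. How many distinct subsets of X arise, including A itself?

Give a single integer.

closure: X∖int(X∖A) = X∖{1,3,4,0} = {2}
Let k=closure and c=complement:
  1. A     = {2}
  2. cA    = {1,3,4,0}
  3. kcA   = {2,1,3,4,0}
  4. ckcA  = ∅
— saturated at 4

4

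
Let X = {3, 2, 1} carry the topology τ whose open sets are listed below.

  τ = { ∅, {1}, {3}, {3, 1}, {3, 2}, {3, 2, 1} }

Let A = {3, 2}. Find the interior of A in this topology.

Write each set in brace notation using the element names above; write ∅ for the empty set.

{3, 2}

interior: largest open inside A is {3, 2} (from ∅, {3}, {3, 2})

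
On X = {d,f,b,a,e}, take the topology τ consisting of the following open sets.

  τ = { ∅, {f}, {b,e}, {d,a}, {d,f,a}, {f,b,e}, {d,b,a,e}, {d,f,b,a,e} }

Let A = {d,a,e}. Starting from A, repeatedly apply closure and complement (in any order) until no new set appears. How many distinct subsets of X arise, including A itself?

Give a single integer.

cl via duality: int({f,b}) = {f}, so X∖{f} = {d,b,a,e}
Write k for closure, c for complement:
  1. A     = {d,a,e}
  2. kA    = {d,b,a,e}
  3. cA    = {f,b}
  4. ckA   = {f}
  5. kcA   = {f,b,e}
  6. ckcA  = {d,a}
applying k or c yields no new set

6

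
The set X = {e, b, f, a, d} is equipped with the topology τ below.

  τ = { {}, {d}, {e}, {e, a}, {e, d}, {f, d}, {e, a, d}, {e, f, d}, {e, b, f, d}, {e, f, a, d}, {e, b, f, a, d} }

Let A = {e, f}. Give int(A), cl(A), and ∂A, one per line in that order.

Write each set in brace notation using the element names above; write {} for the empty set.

U open, U⊆A: {}, {e}. int(A) = ⋃ = {e}
X∖A={b, a, d}, int(X∖A)={d}, hence cl(A)={e, b, f, a}
∂A: remove int from cl → {b, f, a}

int(A) = {e}
cl(A)  = {e, b, f, a}
∂A     = {b, f, a}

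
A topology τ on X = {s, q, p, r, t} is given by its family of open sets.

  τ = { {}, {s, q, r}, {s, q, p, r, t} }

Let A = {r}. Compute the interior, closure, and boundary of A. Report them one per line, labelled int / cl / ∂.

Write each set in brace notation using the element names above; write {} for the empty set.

interior: largest open inside A is {} (from {})
cl via duality: int({s, q, p, t}) = {}, so X∖{} = {s, q, p, r, t}
cl∖int = {s, q, p, r, t}

int(A) = {}
cl(A)  = {s, q, p, r, t}
∂A     = {s, q, p, r, t}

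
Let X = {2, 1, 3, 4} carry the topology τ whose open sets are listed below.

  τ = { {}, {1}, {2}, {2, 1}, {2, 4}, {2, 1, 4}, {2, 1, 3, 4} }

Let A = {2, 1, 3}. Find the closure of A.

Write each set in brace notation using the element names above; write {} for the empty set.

X∖A={4}, int(X∖A)={}, hence cl(A)={2, 1, 3, 4}

{2, 1, 3, 4}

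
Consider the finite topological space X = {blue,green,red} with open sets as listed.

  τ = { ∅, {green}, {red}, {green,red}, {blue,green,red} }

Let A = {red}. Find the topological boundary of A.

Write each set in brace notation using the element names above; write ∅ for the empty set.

interior: largest open inside A is {red} (from ∅, {red})
cl via duality: int({blue,green}) = {green}, so X∖{green} = {blue,red}
cl∖int = {blue}

{blue}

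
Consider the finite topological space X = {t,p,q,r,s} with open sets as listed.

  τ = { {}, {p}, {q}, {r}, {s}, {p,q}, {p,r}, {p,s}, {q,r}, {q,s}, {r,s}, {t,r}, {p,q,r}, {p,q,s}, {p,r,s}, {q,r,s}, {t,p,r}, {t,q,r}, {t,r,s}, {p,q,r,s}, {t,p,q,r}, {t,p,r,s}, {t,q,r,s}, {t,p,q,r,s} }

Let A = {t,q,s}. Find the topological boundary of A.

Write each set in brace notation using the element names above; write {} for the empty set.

U open, U⊆A: {}, {q}, {s}, {q,s}. int(A) = ⋃ = {q,s}
X∖A={p,r}, int(X∖A)={p,r}, hence cl(A)={t,q,s}
∂A: remove int from cl → {t}

{t}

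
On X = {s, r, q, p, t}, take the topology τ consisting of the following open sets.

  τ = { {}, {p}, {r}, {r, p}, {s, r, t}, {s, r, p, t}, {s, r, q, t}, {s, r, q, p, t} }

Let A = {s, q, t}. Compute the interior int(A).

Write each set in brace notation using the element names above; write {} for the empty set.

interior: largest open inside A is {} (from {})

{}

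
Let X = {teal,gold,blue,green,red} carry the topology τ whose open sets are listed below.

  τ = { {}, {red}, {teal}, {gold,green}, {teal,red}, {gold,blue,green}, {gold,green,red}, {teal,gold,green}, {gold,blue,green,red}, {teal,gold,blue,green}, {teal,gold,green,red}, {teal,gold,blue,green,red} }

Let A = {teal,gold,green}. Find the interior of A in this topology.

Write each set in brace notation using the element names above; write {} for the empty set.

{teal,gold,green}

U open, U⊆A: {}, {teal}, {gold,green}, {teal,gold,green}. int(A) = ⋃ = {teal,gold,green}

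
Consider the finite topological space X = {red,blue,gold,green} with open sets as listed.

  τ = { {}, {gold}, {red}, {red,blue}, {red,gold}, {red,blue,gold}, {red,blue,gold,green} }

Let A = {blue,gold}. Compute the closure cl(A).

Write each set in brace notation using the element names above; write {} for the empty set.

{blue,gold,green}

closure: X∖int(X∖A) = X∖{red} = {blue,gold,green}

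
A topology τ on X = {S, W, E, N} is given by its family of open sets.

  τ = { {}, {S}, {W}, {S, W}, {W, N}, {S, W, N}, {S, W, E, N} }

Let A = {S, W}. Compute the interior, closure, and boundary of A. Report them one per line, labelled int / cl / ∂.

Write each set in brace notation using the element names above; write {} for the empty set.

int(A) = {S, W}
cl(A)  = {S, W, E, N}
∂A     = {E, N}

interior: largest open inside A is {S, W} (from {}, {W}, {S}, {S, W})
cl via duality: int({E, N}) = {}, so X∖{} = {S, W, E, N}
cl∖int = {E, N}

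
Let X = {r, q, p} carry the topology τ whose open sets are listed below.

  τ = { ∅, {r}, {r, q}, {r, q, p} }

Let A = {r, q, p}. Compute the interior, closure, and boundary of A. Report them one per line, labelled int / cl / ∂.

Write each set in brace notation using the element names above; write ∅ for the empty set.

int(A) = {r, q, p}
cl(A)  = {r, q, p}
∂A     = ∅

opens ⊆ A: ∅, {r}, {r, q}, {r, q, p}; union → int = {r, q, p}
complement ∅; its interior ∅; cl(A) = X∖∅ = {r, q, p}
boundary = {r, q, p} ∖ {r, q, p} = ∅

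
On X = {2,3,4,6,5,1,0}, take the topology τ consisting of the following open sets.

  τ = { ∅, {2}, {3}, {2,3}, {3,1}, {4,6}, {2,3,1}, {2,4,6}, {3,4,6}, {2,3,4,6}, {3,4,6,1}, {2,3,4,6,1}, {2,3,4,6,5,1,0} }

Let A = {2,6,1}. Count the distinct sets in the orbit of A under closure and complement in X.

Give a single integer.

12

complement {3,4,5,0}; its interior {3}; cl(A) = X∖{3} = {2,4,6,5,1,0}
With k = closure, c = complement:
  1. A     = {2,6,1}
  2. kA    = {2,4,6,5,1,0}
  3. cA    = {3,4,5,0}
  4. ckA   = {3}
  5. kcA   = {3,4,6,5,1,0}
  6. kckA  = {3,5,1,0}
  7. ckcA  = {2}
  8. ckckA = {2,4,6}
  9. kckcA = {2,5,0}
  10. kckckA = {2,4,6,5,0}
  11. ckckcA = {3,4,6,1}
  12. ckckckA = {3,1}
k, c of each give nothing new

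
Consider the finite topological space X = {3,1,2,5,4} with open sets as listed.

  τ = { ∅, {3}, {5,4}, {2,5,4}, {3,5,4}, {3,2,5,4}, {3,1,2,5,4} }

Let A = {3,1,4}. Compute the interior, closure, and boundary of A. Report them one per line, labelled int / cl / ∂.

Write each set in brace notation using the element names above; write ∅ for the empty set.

int(A) = {3}
cl(A)  = {3,1,2,5,4}
∂A     = {1,2,5,4}

open subsets of A: ∅, {3}; so int(A) = {3}
closure: X∖int(X∖A) = X∖∅ = {3,1,2,5,4}
∂A = {3,1,2,5,4} minus {3} = {1,2,5,4}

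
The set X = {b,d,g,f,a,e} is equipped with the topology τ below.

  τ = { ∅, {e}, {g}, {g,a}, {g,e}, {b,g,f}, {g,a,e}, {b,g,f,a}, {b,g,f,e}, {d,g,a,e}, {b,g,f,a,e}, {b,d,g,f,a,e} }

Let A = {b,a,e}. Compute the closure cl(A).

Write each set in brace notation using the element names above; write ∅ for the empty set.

{b,d,f,a,e}

cl via duality: int({d,g,f}) = {g}, so X∖{g} = {b,d,f,a,e}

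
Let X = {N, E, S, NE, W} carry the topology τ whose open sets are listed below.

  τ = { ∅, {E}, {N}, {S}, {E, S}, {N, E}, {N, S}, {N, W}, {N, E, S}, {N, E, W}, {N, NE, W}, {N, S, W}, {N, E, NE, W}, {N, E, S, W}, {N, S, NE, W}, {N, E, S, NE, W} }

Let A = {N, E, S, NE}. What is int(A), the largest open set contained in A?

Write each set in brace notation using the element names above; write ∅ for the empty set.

{N, E, S}

open subsets of A: ∅, {N}, {S}, {E}, {E, S}, {N, S}, {N, E}, {N, E, S}; so int(A) = {N, E, S}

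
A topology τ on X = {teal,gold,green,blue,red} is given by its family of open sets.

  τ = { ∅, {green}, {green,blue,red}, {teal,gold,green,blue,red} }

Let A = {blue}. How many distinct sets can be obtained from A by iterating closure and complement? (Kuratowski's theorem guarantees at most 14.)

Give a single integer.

X∖A={teal,gold,green,red}, int(X∖A)={green}, hence cl(A)={teal,gold,blue,red}
Orbit (k=closure, c=complement):
  1. A     = {blue}
  2. kA    = {teal,gold,blue,red}
  3. cA    = {teal,gold,green,red}
  4. ckA   = {green}
  5. kcA   = {teal,gold,green,blue,red}
  6. ckcA  = ∅
(closed under both — stop)

6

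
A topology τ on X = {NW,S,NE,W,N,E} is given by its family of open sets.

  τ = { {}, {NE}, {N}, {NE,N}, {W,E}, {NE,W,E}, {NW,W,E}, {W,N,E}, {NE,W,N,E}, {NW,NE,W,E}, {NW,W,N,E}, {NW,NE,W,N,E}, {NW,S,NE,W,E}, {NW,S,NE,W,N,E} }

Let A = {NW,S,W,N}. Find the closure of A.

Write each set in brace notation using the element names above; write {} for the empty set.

{NW,S,W,N,E}

complement {NE,E}; its interior {NE}; cl(A) = X∖{NE} = {NW,S,W,N,E}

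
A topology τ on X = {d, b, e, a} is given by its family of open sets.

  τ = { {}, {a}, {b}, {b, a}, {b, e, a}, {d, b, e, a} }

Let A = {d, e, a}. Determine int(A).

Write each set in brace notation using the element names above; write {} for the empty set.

{a}

U open, U⊆A: {}, {a}. int(A) = ⋃ = {a}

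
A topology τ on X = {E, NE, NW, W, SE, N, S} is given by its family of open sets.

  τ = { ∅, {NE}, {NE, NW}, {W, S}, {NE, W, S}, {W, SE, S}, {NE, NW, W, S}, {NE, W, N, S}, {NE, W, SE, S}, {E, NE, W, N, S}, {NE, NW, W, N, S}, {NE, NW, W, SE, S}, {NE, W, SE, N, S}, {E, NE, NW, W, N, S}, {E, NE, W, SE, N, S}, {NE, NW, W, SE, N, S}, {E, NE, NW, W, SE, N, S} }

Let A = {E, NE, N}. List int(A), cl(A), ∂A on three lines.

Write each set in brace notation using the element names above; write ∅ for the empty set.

opens ⊆ A: ∅, {NE}; union → int = {NE}
complement {NW, W, SE, S}; its interior {W, SE, S}; cl(A) = X∖{W, SE, S} = {E, NE, NW, N}
boundary = {E, NE, NW, N} ∖ {NE} = {E, NW, N}

int(A) = {NE}
cl(A)  = {E, NE, NW, N}
∂A     = {E, NW, N}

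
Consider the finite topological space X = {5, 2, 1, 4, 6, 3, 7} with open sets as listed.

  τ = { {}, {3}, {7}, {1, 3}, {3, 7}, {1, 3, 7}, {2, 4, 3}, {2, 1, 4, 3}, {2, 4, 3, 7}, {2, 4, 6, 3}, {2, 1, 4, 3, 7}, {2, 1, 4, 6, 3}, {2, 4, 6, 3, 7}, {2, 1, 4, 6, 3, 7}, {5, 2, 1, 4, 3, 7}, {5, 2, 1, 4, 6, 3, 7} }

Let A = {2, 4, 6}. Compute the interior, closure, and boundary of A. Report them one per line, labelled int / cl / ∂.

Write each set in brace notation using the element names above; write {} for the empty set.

int(A) = {}
cl(A)  = {5, 2, 4, 6}
∂A     = {5, 2, 4, 6}

opens ⊆ A: {}; union → int = {}
complement {5, 1, 3, 7}; its interior {1, 3, 7}; cl(A) = X∖{1, 3, 7} = {5, 2, 4, 6}
boundary = {5, 2, 4, 6} ∖ {} = {5, 2, 4, 6}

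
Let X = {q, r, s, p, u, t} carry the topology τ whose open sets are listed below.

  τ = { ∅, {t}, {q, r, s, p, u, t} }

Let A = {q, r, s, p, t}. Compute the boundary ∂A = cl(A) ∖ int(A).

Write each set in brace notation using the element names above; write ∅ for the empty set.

{q, r, s, p, u}

interior: largest open inside A is {t} (from ∅, {t})
cl via duality: int({u}) = ∅, so X∖∅ = {q, r, s, p, u, t}
cl∖int = {q, r, s, p, u}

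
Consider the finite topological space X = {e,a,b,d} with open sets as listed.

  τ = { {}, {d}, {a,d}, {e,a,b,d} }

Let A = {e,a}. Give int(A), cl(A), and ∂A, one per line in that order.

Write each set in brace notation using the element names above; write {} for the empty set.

int(A) = {}
cl(A)  = {e,a,b}
∂A     = {e,a,b}

U open, U⊆A: {}. int(A) = ⋃ = {}
X∖A={b,d}, int(X∖A)={d}, hence cl(A)={e,a,b}
∂A: remove int from cl → {e,a,b}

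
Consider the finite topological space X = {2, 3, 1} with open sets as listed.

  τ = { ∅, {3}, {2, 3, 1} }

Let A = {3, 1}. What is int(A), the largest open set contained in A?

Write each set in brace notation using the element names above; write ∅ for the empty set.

open subsets of A: ∅, {3}; so int(A) = {3}

{3}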